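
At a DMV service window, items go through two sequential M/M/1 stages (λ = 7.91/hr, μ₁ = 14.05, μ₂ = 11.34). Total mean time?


Each node sees arrival rate λ = 7.91/hr (tandem ⇒ throughput preserved).
W₁ = 1/(μ₁−λ) = 1/(14.05−7.91) = 0.16287 hr
W₂ = 1/(μ₂−λ) = 1/(11.34−7.91) = 0.29155 hr
W_total = W₁ + W₂ = 0.16287 + 0.29155 = 0.45441 hr

Final: 0.45441 hr


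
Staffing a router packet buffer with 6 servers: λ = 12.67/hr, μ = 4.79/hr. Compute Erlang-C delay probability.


a = λ/μ = 2.6451; ρ = a/6 = 0.4408
P₀ = 0.070437 (from M/M/c formula)
C(c,a) = [a^c/(c!(1−ρ))]·P₀ = [342.48899/(720·0.5592)]·0.070437
= 0.85072·0.070437 = 0.059922

Final: 0.059922


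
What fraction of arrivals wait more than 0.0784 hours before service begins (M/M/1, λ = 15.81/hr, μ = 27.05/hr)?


ρ = 15.81/27.05 = 0.5845
P(Wq > t) = ρ·e^{−(μ−λ)t} = 0.5845·e^{−0.8812}
= 0.5845·0.414279 = 0.242135

Final: 0.242135


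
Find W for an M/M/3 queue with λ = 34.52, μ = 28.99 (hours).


a = 1.1908; ρ = 0.3969; P₀ = 0.297062
Lq = P₀·a^c·ρ/(c!(1−ρ)²) = 0.09122
Wq = Lq/λ = 0.09122/34.52 = 0.002643 hr
W = Wq + 1/μ = 0.002643 + 0.03449 = 0.03714 hr

Final: 0.03714 hr


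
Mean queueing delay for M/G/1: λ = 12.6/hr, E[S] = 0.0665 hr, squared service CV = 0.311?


ρ = λ·E[S] = 12.6·0.0665 = 0.8379
E[S²] = E[S]²(1+C_s²) = 0.0665²·(1+0.311) = 0.005798
Wq = λ·E[S²]/(2(1−ρ)) = 12.6·0.005798/(2·0.1621) = 0.22532 hr

Final: 0.22532 hr


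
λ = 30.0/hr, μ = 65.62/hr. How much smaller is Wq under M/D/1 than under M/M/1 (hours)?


ρ = 30.0/65.62 = 0.4572
Wq(M/M/1) = ρ/(μ−λ) = 0.4572/35.62 = 0.01283 hr
Wq(M/D/1) = ρ/(2(μ−λ)) = 0.006417 hr
Savings = 0.01283 − 0.006417 = 0.006417 hr

Final: 0.006417 hr


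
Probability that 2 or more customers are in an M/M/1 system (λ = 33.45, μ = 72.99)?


ρ = 33.45/72.99 = 0.4583
P(N ≥ n) = ρ^n = 0.4583^2 = 0.210022

Final: 0.210022


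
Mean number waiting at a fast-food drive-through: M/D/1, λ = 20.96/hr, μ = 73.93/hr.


ρ = 20.96/73.93 = 0.2835
M/D/1: Lq = ρ²/(2(1−ρ)) = 0.08038/(2·0.7165) = 0.05609

Final: 0.05609


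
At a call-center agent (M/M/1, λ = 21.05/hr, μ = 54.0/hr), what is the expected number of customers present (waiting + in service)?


ρ = λ/μ = 21.05/54.0 = 0.3898
L = ρ/(1−ρ) = 0.3898/(1 − 0.3898) = 0.3898/0.6102 = 0.6388

Final: 0.6388


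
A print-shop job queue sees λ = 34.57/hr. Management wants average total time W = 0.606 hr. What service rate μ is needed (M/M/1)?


W = 1/(μ−λ) ⇒ μ − λ = 1/W = 1/0.606 = 1.6502
μ = λ + 1/W = 34.57 + 1.6502 = 36.2202 per hr

Final: 36.2202 /hr


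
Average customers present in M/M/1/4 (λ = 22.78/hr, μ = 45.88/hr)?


ρ = 22.78/45.88 = 0.4965
L = ρ[1 − (K+1)ρ^K + Kρ^(K+1)] / [(1−ρ)(1−ρ^(K+1))]
Numerator: 0.4965·(1 − 5·0.060774 + 4·0.030175) = 0.405566
Denominator: (0.5035)·(0.969825) = 0.488294
L = 0.405566/0.488294 = 0.8306

Final: 0.8306


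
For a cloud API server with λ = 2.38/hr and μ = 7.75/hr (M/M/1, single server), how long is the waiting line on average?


ρ = 2.38/7.75 = 0.3071
Lq = ρ²/(1−ρ) = 0.09431/0.6929 = 0.1361

Final: 0.1361


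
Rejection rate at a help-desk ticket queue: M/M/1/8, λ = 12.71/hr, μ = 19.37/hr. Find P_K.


ρ = λ/μ = 12.71/19.37 = 0.6562
P_K = (1−ρ)ρ^K/(1−ρ^(K+1)) = (0.3438·0.034366)/(1 − 0.022550)
= 0.011816/0.977450 = 0.012089

Final: 0.012089


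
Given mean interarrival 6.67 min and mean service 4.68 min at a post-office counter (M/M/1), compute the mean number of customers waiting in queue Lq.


λ = 60/6.67 = 8.9955 /hr
μ = 60/4.68 = 12.8205 /hr
ρ = λ/μ = 8.9955/12.8205 = 0.7016
Lq = ρ²/(1−ρ) = 0.4923/0.2984 = 1.6501

Final: 1.6501


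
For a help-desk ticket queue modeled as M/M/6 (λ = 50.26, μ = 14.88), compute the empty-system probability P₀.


a = λ/μ = 50.26/14.88 = 3.3777; ρ = a/c = 0.5629
Σ_{k=0}^{5} a^k/k! (terms k=0..5) = 1.00000 + 3.37769 + 5.70439 + 6.42255 + 5.42334 + 3.66367 = 25.59164
Tail: a^6/(6!(1−ρ)) = 1484.96876/(720·0.4371) = 4.71902
P₀ = 1/(25.59164 + 4.71902) = 1/30.31066 = 0.032992

Final: 0.032992


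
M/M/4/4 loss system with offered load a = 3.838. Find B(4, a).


B(c,a) = (a^c/c!) / Σ_{k=0}^{c} a^k/k!
a^4/4! = 9.040837
Σ terms (k=0..4): 1.00000 + 3.83800 + 7.36512 + 9.42245 + 9.04084 = 30.666405
B = 9.040837/30.666405 = 0.294812

Final: 0.294812


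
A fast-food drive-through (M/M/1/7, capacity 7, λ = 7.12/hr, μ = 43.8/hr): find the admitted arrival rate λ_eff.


ρ = 0.1626; P_K = (1−ρ)ρ^7/(1−ρ^8) = 0.000002512
λ_eff = λ(1 − P_K) = 7.12·(1 − 0.000002512) = 7.12·0.999997 = 7.1200 /hr

Final: 7.1200 /hr


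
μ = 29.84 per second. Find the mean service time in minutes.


Mean service time = 1/μ = 1/29.84 second = 0.03351 second
In minutes: 0.03351 × 0.0166667 = 0.0005585 min

Final: 0.0005585 min


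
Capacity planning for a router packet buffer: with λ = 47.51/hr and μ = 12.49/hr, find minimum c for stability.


Stability requires cμ > λ ⇔ c > λ/μ.
λ/μ = 47.51/12.49 = 3.8038
Minimum integer c = ⌊3.8038⌋ + 1 = 4
Check: 4·12.49 = 49.96 > 47.51, while 3·12.49 = 37.47 ≤ 47.51

Final: 4 servers


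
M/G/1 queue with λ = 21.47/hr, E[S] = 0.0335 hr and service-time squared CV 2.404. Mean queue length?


ρ = λ·E[S] = 21.47·0.0335 = 0.7192
Lq = ρ²(1+C_s²)/(2(1−ρ)) = 0.5173·(1+2.404)/(2·0.2808)
= 0.5173·3.4040/0.5615 = 3.13607

Final: 3.13607


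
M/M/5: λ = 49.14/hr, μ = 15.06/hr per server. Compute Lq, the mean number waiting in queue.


a = λ/μ = 3.2629; ρ = a/5 = 0.6526
P₀ = 0.034517
Lq = P₀·a^c·ρ / (c!·(1−ρ)²) = 0.034517·369.87153·0.6526/(120·0.12069)
= 0.57524

Final: 0.57524


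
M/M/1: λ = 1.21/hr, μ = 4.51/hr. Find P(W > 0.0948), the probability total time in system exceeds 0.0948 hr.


W ~ Exponential(μ−λ) for M/M/1.
μ − λ = 4.51 − 1.21 = 3.3000
P(W > t) = e^{−(μ−λ)t} = e^{−0.3128} = 0.731367

Final: 0.731367


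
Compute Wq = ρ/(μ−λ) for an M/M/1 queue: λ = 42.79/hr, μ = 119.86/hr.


ρ = 42.79/119.86 = 0.3570
Wq = ρ/(μ−λ) = 0.3570/(119.86 − 42.79) = 0.3570/77.07 = 0.004632 hr

Final: 0.004632 hr


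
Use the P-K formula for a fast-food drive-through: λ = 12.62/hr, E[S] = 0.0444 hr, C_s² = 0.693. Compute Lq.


ρ = λ·E[S] = 12.62·0.0444 = 0.5603
Lq = ρ²(1+C_s²)/(2(1−ρ)) = 0.3140·(1+0.693)/(2·0.4397)
= 0.3140·1.6930/0.8793 = 0.60448

Final: 0.60448


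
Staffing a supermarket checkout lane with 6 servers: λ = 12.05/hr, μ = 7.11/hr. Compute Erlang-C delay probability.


a = λ/μ = 1.6948; ρ = a/6 = 0.2825
P₀ = 0.183538 (from M/M/c formula)
C(c,a) = [a^c/(c!(1−ρ))]·P₀ = [23.69762/(720·0.7175)]·0.183538
= 0.04587·0.183538 = 0.008419

Final: 0.008419


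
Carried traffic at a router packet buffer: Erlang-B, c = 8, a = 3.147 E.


B(8,3.147) = 0.010308 (Erlang-B)
Carried load = a(1 − B) = 3.147·(1 − 0.010308) = 3.147·0.989692 = 3.1146 E

Final: 3.1146 Erlangs


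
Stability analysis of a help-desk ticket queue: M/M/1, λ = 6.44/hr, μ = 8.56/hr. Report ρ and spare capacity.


Total capacity cμ = 1·8.56 = 8.56/hr
ρ = λ/(cμ) = 6.44/8.56 = 0.7523
Stable ⇔ ρ < 1: YES
Spare capacity = cμ − λ = 8.56 − 6.44 = 2.12/hr

Final: ρ = 0.7523; stable; margin = 2.12/hr


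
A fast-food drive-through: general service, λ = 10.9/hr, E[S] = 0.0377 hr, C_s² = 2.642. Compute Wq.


ρ = λ·E[S] = 10.9·0.0377 = 0.4109
E[S²] = E[S]²(1+C_s²) = 0.0377²·(1+2.642) = 0.005176
Wq = λ·E[S²]/(2(1−ρ)) = 10.9·0.005176/(2·0.5891) = 0.04789 hr

Final: 0.04789 hr


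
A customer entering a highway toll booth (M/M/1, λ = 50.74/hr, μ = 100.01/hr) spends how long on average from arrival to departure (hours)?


W = 1/(μ−λ) = 1/(100.01 − 50.74) = 1/49.27 = 0.02030 hr

Final: 0.02030 hr


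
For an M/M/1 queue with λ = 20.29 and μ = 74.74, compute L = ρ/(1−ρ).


ρ = λ/μ = 20.29/74.74 = 0.2715
L = ρ/(1−ρ) = 0.2715/(1 − 0.2715) = 0.2715/0.7285 = 0.3726

Final: 0.3726


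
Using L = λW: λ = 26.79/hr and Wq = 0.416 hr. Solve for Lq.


Lq = λWq = 26.79·0.416 = 11.1446

Final: 11.1446


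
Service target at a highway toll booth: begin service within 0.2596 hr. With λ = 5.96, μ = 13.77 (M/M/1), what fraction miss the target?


ρ = 5.96/13.77 = 0.4328
P(Wq > t) = ρ·e^{−(μ−λ)t} = 0.4328·e^{−2.0275}
= 0.4328·0.131667 = 0.056989

Final: 0.056989


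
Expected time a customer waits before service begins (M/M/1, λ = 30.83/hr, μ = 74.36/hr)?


ρ = 30.83/74.36 = 0.4146
Wq = ρ/(μ−λ) = 0.4146/(74.36 − 30.83) = 0.4146/43.53 = 0.009525 hr

Final: 0.009525 hr


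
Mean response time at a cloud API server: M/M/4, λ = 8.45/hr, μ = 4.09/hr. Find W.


a = 2.0660; ρ = 0.5165; P₀ = 0.121358
Lq = P₀·a^c·ρ/(c!(1−ρ)²) = 0.20355
Wq = Lq/λ = 0.20355/8.45 = 0.02409 hr
W = Wq + 1/μ = 0.02409 + 0.24450 = 0.26859 hr

Final: 0.26859 hr


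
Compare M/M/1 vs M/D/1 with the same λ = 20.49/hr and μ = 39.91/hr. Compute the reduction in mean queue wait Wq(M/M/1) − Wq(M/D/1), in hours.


ρ = 20.49/39.91 = 0.5134
Wq(M/M/1) = ρ/(μ−λ) = 0.5134/19.42 = 0.02644 hr
Wq(M/D/1) = ρ/(2(μ−λ)) = 0.01322 hr
Savings = 0.02644 − 0.01322 = 0.01322 hr

Final: 0.01322 hr


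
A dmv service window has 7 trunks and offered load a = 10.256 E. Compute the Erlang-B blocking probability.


B(c,a) = (a^c/c!) / Σ_{k=0}^{c} a^k/k!
a^7/7! = 2368.184579
Σ terms (k=0..7): 1.00000 + 10.25600 + 52.59277 + 179.79714 + 460.99987 + 945.60294 + 1616.35063 + 2368.18458 = 5634.783936
B = 2368.184579/5634.783936 = 0.420280

Final: 0.420280


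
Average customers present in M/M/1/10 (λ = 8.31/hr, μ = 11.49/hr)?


ρ = 8.31/11.49 = 0.7232
L = ρ[1 − (K+1)ρ^K + Kρ^(K+1)] / [(1−ρ)(1−ρ^(K+1))]
Numerator: 0.7232·(1 − 11·0.039157 + 10·0.028320) = 0.616539
Denominator: (0.2768)·(0.971680) = 0.268925
L = 0.616539/0.268925 = 2.2926

Final: 2.2926


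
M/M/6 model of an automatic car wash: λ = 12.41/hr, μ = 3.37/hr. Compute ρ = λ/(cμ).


ρ = λ/(cμ) = 12.41/(6·3.37) = 12.41/20.22 = 0.6137

Final: 0.6137


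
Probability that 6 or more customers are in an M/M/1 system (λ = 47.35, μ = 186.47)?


ρ = 47.35/186.47 = 0.2539
P(N ≥ n) = ρ^n = 0.2539^6 = 0.0002681

Final: 0.0002681


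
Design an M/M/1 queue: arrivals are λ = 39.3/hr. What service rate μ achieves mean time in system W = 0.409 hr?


W = 1/(μ−λ) ⇒ μ − λ = 1/W = 1/0.409 = 2.4450
μ = λ + 1/W = 39.3 + 2.4450 = 41.7450 per hr

Final: 41.7450 /hr


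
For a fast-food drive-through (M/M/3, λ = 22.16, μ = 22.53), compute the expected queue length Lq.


a = λ/μ = 0.9836; ρ = a/3 = 0.3279
P₀ = 0.369927
Lq = P₀·a^c·ρ / (c!·(1−ρ)²) = 0.369927·0.95154·0.3279/(6·0.45177)
= 0.04258

Final: 0.04258


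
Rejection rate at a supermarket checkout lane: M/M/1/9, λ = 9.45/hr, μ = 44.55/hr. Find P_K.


ρ = λ/μ = 9.45/44.55 = 0.2121
P_K = (1−ρ)ρ^K/(1−ρ^(K+1)) = (0.7879·0.0000008695)/(1 − 0.0000001844)
= 0.0000006850/1.000000 = 0.0000006850

Final: 0.0000006850


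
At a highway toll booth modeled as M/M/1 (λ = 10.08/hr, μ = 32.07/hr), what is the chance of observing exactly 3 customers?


ρ = 10.08/32.07 = 0.3143
P_n = (1−ρ)·ρ^n = (1 − 0.3143)·0.3143^3 = 0.6857·0.031052 = 0.021292

Final: 0.021292


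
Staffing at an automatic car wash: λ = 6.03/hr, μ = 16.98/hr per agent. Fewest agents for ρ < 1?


Stability requires cμ > λ ⇔ c > λ/μ.
λ/μ = 6.03/16.98 = 0.3551
Minimum integer c = ⌊0.3551⌋ + 1 = 1
Check: 1·16.98 = 16.98 > 6.03, while 0·16.98 = 0.00 ≤ 6.03

Final: 1 servers


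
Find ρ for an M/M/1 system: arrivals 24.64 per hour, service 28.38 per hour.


ρ = λ/μ = 24.64/28.38 = 0.8682

Final: 0.8682


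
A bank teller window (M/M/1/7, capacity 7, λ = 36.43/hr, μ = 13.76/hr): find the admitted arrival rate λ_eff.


ρ = 2.6475; P_K = (1−ρ)ρ^7/(1−ρ^8) = 0.622547
λ_eff = λ(1 − P_K) = 36.43·(1 − 0.622547) = 36.43·0.377453 = 13.7506 /hr

Final: 13.7506 /hr


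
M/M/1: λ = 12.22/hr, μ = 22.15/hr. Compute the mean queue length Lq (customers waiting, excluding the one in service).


ρ = 12.22/22.15 = 0.5517
Lq = ρ²/(1−ρ) = 0.3044/0.4483 = 0.6789

Final: 0.6789


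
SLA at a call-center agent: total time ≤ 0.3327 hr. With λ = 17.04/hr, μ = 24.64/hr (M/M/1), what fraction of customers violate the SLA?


W ~ Exponential(μ−λ) for M/M/1.
μ − λ = 24.64 − 17.04 = 7.6000
P(W > t) = e^{−(μ−λ)t} = e^{−2.5285} = 0.079777

Final: 0.079777


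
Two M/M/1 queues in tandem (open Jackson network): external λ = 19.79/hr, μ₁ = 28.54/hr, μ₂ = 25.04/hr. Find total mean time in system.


Each node sees arrival rate λ = 19.79/hr (tandem ⇒ throughput preserved).
W₁ = 1/(μ₁−λ) = 1/(28.54−19.79) = 0.11429 hr
W₂ = 1/(μ₂−λ) = 1/(25.04−19.79) = 0.19048 hr
W_total = W₁ + W₂ = 0.11429 + 0.19048 = 0.30476 hr

Final: 0.30476 hr


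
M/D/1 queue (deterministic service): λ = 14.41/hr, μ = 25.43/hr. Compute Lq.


ρ = 14.41/25.43 = 0.5667
M/D/1: Lq = ρ²/(2(1−ρ)) = 0.3211/(2·0.4333) = 0.37048

Final: 0.37048


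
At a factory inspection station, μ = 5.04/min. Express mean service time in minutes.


Mean service time = 1/μ = 1/5.04 minute = 0.19841 minute
In minutes: 0.19841 × 1 = 0.1984 min

Final: 0.1984 min


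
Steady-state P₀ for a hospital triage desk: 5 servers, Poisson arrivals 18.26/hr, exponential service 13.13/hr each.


a = λ/μ = 18.26/13.13 = 1.3907; ρ = a/c = 0.2781
Σ_{k=0}^{4} a^k/k! (terms k=0..4) = 1.00000 + 1.39071 + 0.96703 + 0.44829 + 0.15586 = 3.96189
Tail: a^5/(5!(1−ρ)) = 5.20212/(120·0.7219) = 0.06005
P₀ = 1/(3.96189 + 0.06005) = 1/4.02194 = 0.248636

Final: 0.248636


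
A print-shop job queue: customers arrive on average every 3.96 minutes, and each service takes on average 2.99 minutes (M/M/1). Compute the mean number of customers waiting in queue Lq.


λ = 60/3.96 = 15.1515 /hr
μ = 60/2.99 = 20.0669 /hr
ρ = λ/μ = 15.1515/20.0669 = 0.7551
Lq = ρ²/(1−ρ) = 0.5701/0.2449 = 2.3274

Final: 2.3274


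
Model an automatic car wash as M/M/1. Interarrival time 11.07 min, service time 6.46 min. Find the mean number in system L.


λ = 60/11.07 = 5.4201 /hr
μ = 60/6.46 = 9.2879 /hr
ρ = λ/μ = 5.4201/9.2879 = 0.5836
L = ρ/(1−ρ) = 0.5836/0.4164 = 1.4013

Final: 1.4013


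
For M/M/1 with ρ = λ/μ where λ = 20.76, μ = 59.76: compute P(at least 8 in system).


ρ = 20.76/59.76 = 0.3474
P(N ≥ n) = ρ^n = 0.3474^8 = 0.0002121

Final: 0.0002121


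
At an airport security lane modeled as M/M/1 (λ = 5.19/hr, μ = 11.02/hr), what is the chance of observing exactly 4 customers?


ρ = 5.19/11.02 = 0.4710
P_n = (1−ρ)·ρ^n = (1 − 0.4710)·0.4710^4 = 0.5290·0.049198 = 0.026027

Final: 0.026027


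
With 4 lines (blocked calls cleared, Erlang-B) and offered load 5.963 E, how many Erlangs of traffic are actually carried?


B(4,5.963) = 0.467189 (Erlang-B)
Carried load = a(1 − B) = 5.963·(1 − 0.467189) = 5.963·0.532811 = 3.1772 E

Final: 3.1772 Erlangs


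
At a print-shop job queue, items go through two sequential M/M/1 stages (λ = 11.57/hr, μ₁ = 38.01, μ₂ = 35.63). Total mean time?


Each node sees arrival rate λ = 11.57/hr (tandem ⇒ throughput preserved).
W₁ = 1/(μ₁−λ) = 1/(38.01−11.57) = 0.03782 hr
W₂ = 1/(μ₂−λ) = 1/(35.63−11.57) = 0.04156 hr
W_total = W₁ + W₂ = 0.03782 + 0.04156 = 0.07938 hr

Final: 0.07938 hr


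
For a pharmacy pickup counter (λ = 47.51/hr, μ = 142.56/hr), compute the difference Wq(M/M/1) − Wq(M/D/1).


ρ = 47.51/142.56 = 0.3333
Wq(M/M/1) = ρ/(μ−λ) = 0.3333/95.05 = 0.003506 hr
Wq(M/D/1) = ρ/(2(μ−λ)) = 0.001753 hr
Savings = 0.003506 − 0.001753 = 0.001753 hr

Final: 0.001753 hr


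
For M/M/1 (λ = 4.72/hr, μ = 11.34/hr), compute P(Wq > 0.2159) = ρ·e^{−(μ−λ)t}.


ρ = 4.72/11.34 = 0.4162
P(Wq > t) = ρ·e^{−(μ−λ)t} = 0.4162·e^{−1.4293}
= 0.4162·0.239487 = 0.099680

Final: 0.099680


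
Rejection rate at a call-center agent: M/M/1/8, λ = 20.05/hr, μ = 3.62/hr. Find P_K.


ρ = λ/μ = 20.05/3.62 = 5.5387
P_K = (1−ρ)ρ^K/(1−ρ^(K+1)) = (-4.5387·885618.033606)/(1 − 4905149.606020)
= -4019531.572414/-4905148.606020 = 0.819452

Final: 0.819452


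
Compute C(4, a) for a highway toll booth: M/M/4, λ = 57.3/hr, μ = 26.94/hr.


a = λ/μ = 2.1269; ρ = a/4 = 0.5317
P₀ = 0.113460 (from M/M/c formula)
C(c,a) = [a^c/(c!(1−ρ))]·P₀ = [20.46577/(24·0.4683)]·0.113460
= 1.82107·0.113460 = 0.206619

Final: 0.206619


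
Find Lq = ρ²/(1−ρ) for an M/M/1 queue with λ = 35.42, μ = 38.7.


ρ = 35.42/38.7 = 0.9152
Lq = ρ²/(1−ρ) = 0.8377/0.08475 = 9.8835

Final: 9.8835


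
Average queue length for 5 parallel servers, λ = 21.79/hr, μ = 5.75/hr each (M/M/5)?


a = λ/μ = 3.7896; ρ = a/5 = 0.7579
P₀ = 0.017688
Lq = P₀·a^c·ρ / (c!·(1−ρ)²) = 0.017688·781.53229·0.7579/(120·0.05861)
= 1.48977

Final: 1.48977


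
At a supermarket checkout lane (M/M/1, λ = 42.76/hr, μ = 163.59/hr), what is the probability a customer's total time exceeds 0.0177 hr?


W ~ Exponential(μ−λ) for M/M/1.
μ − λ = 163.59 − 42.76 = 120.8300
P(W > t) = e^{−(μ−λ)t} = e^{−2.1387} = 0.117809

Final: 0.117809


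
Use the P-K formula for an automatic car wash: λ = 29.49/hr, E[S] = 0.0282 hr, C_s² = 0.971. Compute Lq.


ρ = λ·E[S] = 29.49·0.0282 = 0.8316
Lq = ρ²(1+C_s²)/(2(1−ρ)) = 0.6916·(1+0.971)/(2·0.1684)
= 0.6916·1.9710/0.3368 = 4.04770

Final: 4.04770


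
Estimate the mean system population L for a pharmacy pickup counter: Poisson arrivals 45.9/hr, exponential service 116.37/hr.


ρ = λ/μ = 45.9/116.37 = 0.3944
L = ρ/(1−ρ) = 0.3944/(1 − 0.3944) = 0.3944/0.6056 = 0.6513

Final: 0.6513


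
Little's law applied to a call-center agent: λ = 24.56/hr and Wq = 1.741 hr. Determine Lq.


Lq = λWq = 24.56·1.741 = 42.7590

Final: 42.7590


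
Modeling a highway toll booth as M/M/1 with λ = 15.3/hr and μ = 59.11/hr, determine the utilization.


ρ = λ/μ = 15.3/59.11 = 0.2588

Final: 0.2588


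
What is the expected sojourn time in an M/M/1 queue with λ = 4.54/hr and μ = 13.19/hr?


W = 1/(μ−λ) = 1/(13.19 − 4.54) = 1/8.65 = 0.1156 hr

Final: 0.1156 hr


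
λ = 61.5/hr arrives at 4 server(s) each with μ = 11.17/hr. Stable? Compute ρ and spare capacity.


Total capacity cμ = 4·11.17 = 44.68/hr
ρ = λ/(cμ) = 61.5/44.68 = 1.3765
Stable ⇔ ρ < 1: NO
Spare capacity = cμ − λ = 44.68 − 61.5 = -16.82/hr

Final: ρ = 1.3765; unstable; margin = -16.82/hr


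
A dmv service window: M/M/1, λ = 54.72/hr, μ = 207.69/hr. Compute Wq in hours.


ρ = 54.72/207.69 = 0.2635
Wq = ρ/(μ−λ) = 0.2635/(207.69 − 54.72) = 0.2635/152.97 = 0.001722 hr

Final: 0.001722 hr


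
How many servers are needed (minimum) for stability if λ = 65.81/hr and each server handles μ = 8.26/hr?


Stability requires cμ > λ ⇔ c > λ/μ.
λ/μ = 65.81/8.26 = 7.9673
Minimum integer c = ⌊7.9673⌋ + 1 = 8
Check: 8·8.26 = 66.08 > 65.81, while 7·8.26 = 57.82 ≤ 65.81

Final: 8 servers


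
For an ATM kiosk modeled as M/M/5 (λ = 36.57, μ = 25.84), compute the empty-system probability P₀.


a = λ/μ = 36.57/25.84 = 1.4152; ρ = a/c = 0.2830
Σ_{k=0}^{4} a^k/k! (terms k=0..4) = 1.00000 + 1.41525 + 1.00146 + 0.47244 + 0.16715 = 4.05630
Tail: a^5/(5!(1−ρ)) = 5.67757/(120·0.7170) = 0.06599
P₀ = 1/(4.05630 + 0.06599) = 1/4.12230 = 0.242583

Final: 0.242583


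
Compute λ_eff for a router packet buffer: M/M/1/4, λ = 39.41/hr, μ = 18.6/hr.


ρ = 2.1188; P_K = (1−ρ)ρ^4/(1−ρ^5) = 0.540700
λ_eff = λ(1 − P_K) = 39.41·(1 − 0.540700) = 39.41·0.459300 = 18.1010 /hr

Final: 18.1010 /hr


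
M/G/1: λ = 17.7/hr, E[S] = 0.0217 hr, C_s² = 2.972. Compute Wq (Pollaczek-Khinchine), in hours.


ρ = λ·E[S] = 17.7·0.0217 = 0.3841
E[S²] = E[S]²(1+C_s²) = 0.0217²·(1+2.972) = 0.001870
Wq = λ·E[S²]/(2(1−ρ)) = 17.7·0.001870/(2·0.6159) = 0.02688 hr

Final: 0.02688 hr


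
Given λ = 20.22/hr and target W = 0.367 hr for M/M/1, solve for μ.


W = 1/(μ−λ) ⇒ μ − λ = 1/W = 1/0.367 = 2.7248
μ = λ + 1/W = 20.22 + 2.7248 = 22.9448 per hr

Final: 22.9448 /hr


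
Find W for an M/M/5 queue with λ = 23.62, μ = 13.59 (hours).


a = 1.7380; ρ = 0.3476; P₀ = 0.175245
Lq = P₀·a^c·ρ/(c!(1−ρ)²) = 0.01892
Wq = Lq/λ = 0.01892/23.62 = 0.0008009 hr
W = Wq + 1/μ = 0.0008009 + 0.07358 = 0.07438 hr

Final: 0.07438 hr


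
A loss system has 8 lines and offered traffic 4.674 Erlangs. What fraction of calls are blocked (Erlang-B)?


B(c,a) = (a^c/c!) / Σ_{k=0}^{c} a^k/k!
a^8/8! = 5.649228
Σ terms (k=0..8): 1.00000 + 4.67400 + 10.92314 + 17.01825 + 19.88582 + 18.58927 + 14.48104 + 9.66920 + 5.64923 = 101.889945
B = 5.649228/101.889945 = 0.055444

Final: 0.055444


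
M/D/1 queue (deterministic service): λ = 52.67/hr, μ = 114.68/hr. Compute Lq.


ρ = 52.67/114.68 = 0.4593
M/D/1: Lq = ρ²/(2(1−ρ)) = 0.2109/(2·0.5407) = 0.19505

Final: 0.19505


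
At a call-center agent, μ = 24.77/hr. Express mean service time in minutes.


Mean service time = 1/μ = 1/24.77 hour = 0.04037 hour
In minutes: 0.04037 × 60 = 2.4223 min

Final: 2.4223 min


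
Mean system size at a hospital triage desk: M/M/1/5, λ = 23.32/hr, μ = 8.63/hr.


ρ = 23.32/8.63 = 2.7022
L = ρ[1 − (K+1)ρ^K + Kρ^(K+1)] / [(1−ρ)(1−ρ^(K+1))]
Numerator: 2.7022·(1 − 6·144.075041 + 5·389.319810) = 2926.886449
Denominator: (-1.7022)·(-388.319810) = 660.998610
L = 2926.886449/660.998610 = 4.4280

Final: 4.4280


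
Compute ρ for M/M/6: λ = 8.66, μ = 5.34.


ρ = λ/(cμ) = 8.66/(6·5.34) = 8.66/32.04 = 0.2703

Final: 0.2703


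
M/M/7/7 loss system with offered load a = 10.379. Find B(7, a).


B(c,a) = (a^c/c!) / Σ_{k=0}^{c} a^k/k!
a^7/7! = 2574.293424
Σ terms (k=0..7): 1.00000 + 10.37900 + 53.86182 + 186.34394 + 483.51595 + 1003.68241 + 1736.20329 + 2574.29342 = 6049.279844
B = 2574.293424/6049.279844 = 0.425554

Final: 0.425554


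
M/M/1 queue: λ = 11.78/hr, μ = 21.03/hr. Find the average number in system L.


ρ = λ/μ = 11.78/21.03 = 0.5602
L = ρ/(1−ρ) = 0.5602/(1 − 0.5602) = 0.5602/0.4398 = 1.2735

Final: 1.2735


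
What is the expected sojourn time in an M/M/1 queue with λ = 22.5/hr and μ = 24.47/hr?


W = 1/(μ−λ) = 1/(24.47 − 22.5) = 1/1.97 = 0.5076 hr

Final: 0.5076 hr


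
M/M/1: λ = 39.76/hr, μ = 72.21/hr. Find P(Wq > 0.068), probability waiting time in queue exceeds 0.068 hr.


ρ = 39.76/72.21 = 0.5506
P(Wq > t) = ρ·e^{−(μ−λ)t} = 0.5506·e^{−2.2066}
= 0.5506·0.110074 = 0.060609

Final: 0.060609


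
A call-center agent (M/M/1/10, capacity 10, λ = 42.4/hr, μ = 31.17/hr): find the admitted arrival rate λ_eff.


ρ = 1.3603; P_K = (1−ρ)ρ^10/(1−ρ^11) = 0.274150
λ_eff = λ(1 − P_K) = 42.4·(1 − 0.274150) = 42.4·0.725850 = 30.7761 /hr

Final: 30.7761 /hr


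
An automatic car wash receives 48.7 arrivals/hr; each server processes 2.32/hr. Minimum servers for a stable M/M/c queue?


Stability requires cμ > λ ⇔ c > λ/μ.
λ/μ = 48.7/2.32 = 20.9914
Minimum integer c = ⌊20.9914⌋ + 1 = 21
Check: 21·2.32 = 48.72 > 48.7, while 20·2.32 = 46.40 ≤ 48.7

Final: 21 servers


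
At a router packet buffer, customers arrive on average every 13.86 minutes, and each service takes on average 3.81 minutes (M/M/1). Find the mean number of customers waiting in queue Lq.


λ = 60/13.86 = 4.3290 /hr
μ = 60/3.81 = 15.7480 /hr
ρ = λ/μ = 4.3290/15.7480 = 0.2749
Lq = ρ²/(1−ρ) = 0.07557/0.7251 = 0.1042

Final: 0.1042


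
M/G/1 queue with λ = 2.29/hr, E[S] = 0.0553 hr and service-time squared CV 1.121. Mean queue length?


ρ = λ·E[S] = 2.29·0.0553 = 0.1266
Lq = ρ²(1+C_s²)/(2(1−ρ)) = 0.01604·(1+1.121)/(2·0.8734)
= 0.01604·2.1210/1.7467 = 0.01947

Final: 0.01947


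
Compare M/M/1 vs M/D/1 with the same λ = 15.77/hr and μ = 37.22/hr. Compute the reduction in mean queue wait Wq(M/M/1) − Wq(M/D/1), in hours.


ρ = 15.77/37.22 = 0.4237
Wq(M/M/1) = ρ/(μ−λ) = 0.4237/21.45 = 0.01975 hr
Wq(M/D/1) = ρ/(2(μ−λ)) = 0.009876 hr
Savings = 0.01975 − 0.009876 = 0.009876 hr

Final: 0.009876 hr


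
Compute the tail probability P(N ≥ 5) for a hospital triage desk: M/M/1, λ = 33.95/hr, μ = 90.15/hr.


ρ = 33.95/90.15 = 0.3766
P(N ≥ n) = ρ^n = 0.3766^5 = 0.007575

Final: 0.007575


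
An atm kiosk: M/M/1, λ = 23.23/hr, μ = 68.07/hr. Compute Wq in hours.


ρ = 23.23/68.07 = 0.3413
Wq = ρ/(μ−λ) = 0.3413/(68.07 − 23.23) = 0.3413/44.84 = 0.007611 hr

Final: 0.007611 hr


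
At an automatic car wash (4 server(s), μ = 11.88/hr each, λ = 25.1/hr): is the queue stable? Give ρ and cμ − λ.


Total capacity cμ = 4·11.88 = 47.52/hr
ρ = λ/(cμ) = 25.1/47.52 = 0.5282
Stable ⇔ ρ < 1: YES
Spare capacity = cμ − λ = 47.52 − 25.1 = 22.42/hr

Final: ρ = 0.5282; stable; margin = 22.42/hr


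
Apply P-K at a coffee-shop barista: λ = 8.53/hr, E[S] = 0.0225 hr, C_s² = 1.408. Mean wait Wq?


ρ = λ·E[S] = 8.53·0.0225 = 0.1919
E[S²] = E[S]²(1+C_s²) = 0.0225²·(1+1.408) = 0.001219
Wq = λ·E[S²]/(2(1−ρ)) = 8.53·0.001219/(2·0.8081) = 0.006434 hr

Final: 0.006434 hr


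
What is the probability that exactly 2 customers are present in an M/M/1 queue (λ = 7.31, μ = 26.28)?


ρ = 7.31/26.28 = 0.2782
P_n = (1−ρ)·ρ^n = (1 − 0.2782)·0.2782^2 = 0.7218·0.077372 = 0.055850

Final: 0.055850


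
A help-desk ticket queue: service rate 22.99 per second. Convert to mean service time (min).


Mean service time = 1/μ = 1/22.99 second = 0.04350 second
In minutes: 0.04350 × 0.0166667 = 0.0007250 min

Final: 0.0007250 min


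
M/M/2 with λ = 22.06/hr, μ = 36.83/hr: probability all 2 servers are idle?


a = λ/μ = 22.06/36.83 = 0.5990; ρ = a/c = 0.2995
Σ_{k=0}^{1} a^k/k! (terms k=0..1) = 1.00000 + 0.59897 = 1.59897
Tail: a^2/(2!(1−ρ)) = 0.35876/(2·0.7005) = 0.25607
P₀ = 1/(1.59897 + 0.25607) = 1/1.85504 = 0.539072

Final: 0.539072


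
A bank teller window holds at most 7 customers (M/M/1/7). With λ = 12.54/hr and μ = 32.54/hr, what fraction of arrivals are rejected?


ρ = λ/μ = 12.54/32.54 = 0.3854
P_K = (1−ρ)ρ^K/(1−ρ^(K+1)) = (0.6146·0.001262)/(1 − 0.0004865)
= 0.0007758/0.999514 = 0.0007762

Final: 0.0007762


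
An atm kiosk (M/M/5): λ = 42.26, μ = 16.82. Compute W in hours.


a = 2.5125; ρ = 0.5025; P₀ = 0.079054
Lq = P₀·a^c·ρ/(c!(1−ρ)²) = 0.13391
Wq = Lq/λ = 0.13391/42.26 = 0.003169 hr
W = Wq + 1/μ = 0.003169 + 0.05945 = 0.06262 hr

Final: 0.06262 hr


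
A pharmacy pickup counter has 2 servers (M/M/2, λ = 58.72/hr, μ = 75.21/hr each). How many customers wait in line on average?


a = λ/μ = 0.7807; ρ = a/2 = 0.3904
P₀ = 0.438462
Lq = P₀·a^c·ρ / (c!·(1−ρ)²) = 0.438462·0.60957·0.3904/(2·0.37164)
= 0.14037

Final: 0.14037


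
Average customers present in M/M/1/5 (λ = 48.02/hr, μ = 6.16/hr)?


ρ = 48.02/6.16 = 7.7955
L = ρ[1 − (K+1)ρ^K + Kρ^(K+1)] / [(1−ρ)(1−ρ^(K+1))]
Numerator: 7.7955·(1 − 6·28787.716544 + 5·224413.335783) = 7400547.573194
Denominator: (-6.7955)·(-224412.335783) = 1524983.827250
L = 7400547.573194/1524983.827250 = 4.8529

Final: 4.8529


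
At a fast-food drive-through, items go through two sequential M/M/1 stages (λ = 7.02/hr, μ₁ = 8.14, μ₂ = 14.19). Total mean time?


Each node sees arrival rate λ = 7.02/hr (tandem ⇒ throughput preserved).
W₁ = 1/(μ₁−λ) = 1/(8.14−7.02) = 0.89286 hr
W₂ = 1/(μ₂−λ) = 1/(14.19−7.02) = 0.13947 hr
W_total = W₁ + W₂ = 0.89286 + 0.13947 = 1.03233 hr

Final: 1.03233 hr


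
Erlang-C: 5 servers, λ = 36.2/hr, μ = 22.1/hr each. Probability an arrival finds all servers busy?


a = λ/μ = 1.6380; ρ = a/5 = 0.3276
P₀ = 0.193869 (from M/M/c formula)
C(c,a) = [a^c/(c!(1−ρ))]·P₀ = [11.79184/(120·0.6724)]·0.193869
= 0.14614·0.193869 = 0.028332

Final: 0.028332


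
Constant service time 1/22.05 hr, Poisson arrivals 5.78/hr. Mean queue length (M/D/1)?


ρ = 5.78/22.05 = 0.2621
M/D/1: Lq = ρ²/(2(1−ρ)) = 0.06871/(2·0.7379) = 0.04656

Final: 0.04656


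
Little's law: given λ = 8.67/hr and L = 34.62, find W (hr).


W = L/λ = 34.62/8.67 = 3.9931 hr

Final: 3.9931 hr


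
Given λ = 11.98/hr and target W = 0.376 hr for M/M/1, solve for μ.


W = 1/(μ−λ) ⇒ μ − λ = 1/W = 1/0.376 = 2.6596
μ = λ + 1/W = 11.98 + 2.6596 = 14.6396 per hr

Final: 14.6396 /hr


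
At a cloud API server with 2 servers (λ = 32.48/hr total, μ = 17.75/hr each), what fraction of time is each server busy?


ρ = λ/(cμ) = 32.48/(2·17.75) = 32.48/35.50 = 0.9149

Final: 0.9149


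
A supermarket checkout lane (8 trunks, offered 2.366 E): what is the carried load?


B(8,2.366) = 0.002288 (Erlang-B)
Carried load = a(1 − B) = 2.366·(1 − 0.002288) = 2.366·0.997712 = 2.3606 E

Final: 2.3606 Erlangs


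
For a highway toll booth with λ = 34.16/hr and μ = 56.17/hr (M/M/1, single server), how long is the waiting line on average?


ρ = 34.16/56.17 = 0.6082
Lq = ρ²/(1−ρ) = 0.3699/0.3918 = 0.9439

Final: 0.9439


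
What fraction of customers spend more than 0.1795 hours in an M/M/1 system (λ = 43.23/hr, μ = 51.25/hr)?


W ~ Exponential(μ−λ) for M/M/1.
μ − λ = 51.25 − 43.23 = 8.0200
P(W > t) = e^{−(μ−λ)t} = e^{−1.4396} = 0.237025

Final: 0.237025


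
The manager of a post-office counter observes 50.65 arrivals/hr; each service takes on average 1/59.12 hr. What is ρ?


ρ = λ/μ = 50.65/59.12 = 0.8567

Final: 0.8567


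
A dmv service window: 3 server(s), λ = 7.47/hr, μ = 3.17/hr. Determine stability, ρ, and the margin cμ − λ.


Total capacity cμ = 3·3.17 = 9.51/hr
ρ = λ/(cμ) = 7.47/9.51 = 0.7855
Stable ⇔ ρ < 1: YES
Spare capacity = cμ − λ = 9.51 − 7.47 = 2.04/hr

Final: ρ = 0.7855; stable; margin = 2.04/hr


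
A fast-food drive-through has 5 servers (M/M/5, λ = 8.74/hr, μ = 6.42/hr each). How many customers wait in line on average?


a = λ/μ = 1.3614; ρ = a/5 = 0.2723
P₀ = 0.256068
Lq = P₀·a^c·ρ / (c!·(1−ρ)²) = 0.256068·4.67608·0.2723/(120·0.52958)
= 0.005130

Final: 0.005130


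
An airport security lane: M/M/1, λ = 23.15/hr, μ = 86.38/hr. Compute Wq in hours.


ρ = 23.15/86.38 = 0.2680
Wq = ρ/(μ−λ) = 0.2680/(86.38 − 23.15) = 0.2680/63.23 = 0.004239 hr

Final: 0.004239 hr


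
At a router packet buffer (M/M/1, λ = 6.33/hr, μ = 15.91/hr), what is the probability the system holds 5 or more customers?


ρ = 6.33/15.91 = 0.3979
P(N ≥ n) = ρ^n = 0.3979^5 = 0.009969

Final: 0.009969


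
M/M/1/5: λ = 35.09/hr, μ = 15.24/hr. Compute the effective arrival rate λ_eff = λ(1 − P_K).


ρ = 2.3025; P_K = (1−ρ)ρ^5/(1−ρ^6) = 0.569510
λ_eff = λ(1 − P_K) = 35.09·(1 − 0.569510) = 35.09·0.430490 = 15.1059 /hr

Final: 15.1059 /hr


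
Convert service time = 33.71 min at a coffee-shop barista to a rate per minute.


μ = 1/(service time) in consistent units.
1 minute = 1 min, so μ = 1/33.71 = 0.02966 per minute

Final: 0.02966 /min


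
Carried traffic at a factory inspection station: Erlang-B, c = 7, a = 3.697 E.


B(7,3.697) = 0.048133 (Erlang-B)
Carried load = a(1 − B) = 3.697·(1 − 0.048133) = 3.697·0.951867 = 3.5191 E

Final: 3.5191 Erlangs


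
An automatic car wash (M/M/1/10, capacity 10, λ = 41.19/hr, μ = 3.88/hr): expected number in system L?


ρ = 41.19/3.88 = 10.6160
L = ρ[1 − (K+1)ρ^K + Kρ^(K+1)] / [(1−ρ)(1−ρ^(K+1))]
Numerator: 10.6160·(1 − 11·18180284018.038273 + 10·193001520284.277435) = 18365984876134.566406
Denominator: (-9.6160)·(-193001520283.277435) = 1855898639631.206543
L = 18365984876134.566406/1855898639631.206543 = 9.8960

Final: 9.8960


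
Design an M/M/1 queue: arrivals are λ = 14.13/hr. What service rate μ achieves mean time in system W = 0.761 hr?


W = 1/(μ−λ) ⇒ μ − λ = 1/W = 1/0.761 = 1.3141
μ = λ + 1/W = 14.13 + 1.3141 = 15.4441 per hr

Final: 15.4441 /hr


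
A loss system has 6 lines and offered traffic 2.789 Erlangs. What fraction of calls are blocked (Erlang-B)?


B(c,a) = (a^c/c!) / Σ_{k=0}^{c} a^k/k!
a^6/6! = 0.653670
Σ terms (k=0..6): 1.00000 + 2.78900 + 3.88926 + 3.61572 + 2.52106 + 1.40625 + 0.65367 = 15.874950
B = 0.653670/15.874950 = 0.041176

Final: 0.041176


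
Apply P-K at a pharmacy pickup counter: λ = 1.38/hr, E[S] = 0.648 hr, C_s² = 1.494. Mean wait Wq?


ρ = λ·E[S] = 1.38·0.648 = 0.8942
E[S²] = E[S]²(1+C_s²) = 0.648²·(1+1.494) = 1.047241
Wq = λ·E[S²]/(2(1−ρ)) = 1.38·1.047241/(2·0.1058) = 6.83241 hr

Final: 6.83241 hr


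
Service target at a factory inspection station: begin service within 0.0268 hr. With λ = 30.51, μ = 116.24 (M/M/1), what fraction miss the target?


ρ = 30.51/116.24 = 0.2625
P(Wq > t) = ρ·e^{−(μ−λ)t} = 0.2625·e^{−2.2976}
= 0.2625·0.100503 = 0.026380

Final: 0.026380


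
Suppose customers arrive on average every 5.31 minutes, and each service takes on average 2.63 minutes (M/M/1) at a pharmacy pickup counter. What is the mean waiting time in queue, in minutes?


λ = 60/5.31 = 11.2994 /hr
μ = 60/2.63 = 22.8137 /hr
ρ = λ/μ = 11.2994/22.8137 = 0.4953
Wq = ρ/(μ−λ) = 0.4953/(22.8137−11.2994) = 0.04302 hr
In minutes: 0.04302·60 = 2.581 min

Final: 2.581 min


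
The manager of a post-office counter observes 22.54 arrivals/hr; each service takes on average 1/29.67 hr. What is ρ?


ρ = λ/μ = 22.54/29.67 = 0.7597

Final: 0.7597


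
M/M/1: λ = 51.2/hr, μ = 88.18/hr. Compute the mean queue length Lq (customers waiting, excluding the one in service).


ρ = 51.2/88.18 = 0.5806
Lq = ρ²/(1−ρ) = 0.3371/0.4194 = 0.8039

Final: 0.8039


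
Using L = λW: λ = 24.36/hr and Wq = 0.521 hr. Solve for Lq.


Lq = λWq = 24.36·0.521 = 12.6916

Final: 12.6916


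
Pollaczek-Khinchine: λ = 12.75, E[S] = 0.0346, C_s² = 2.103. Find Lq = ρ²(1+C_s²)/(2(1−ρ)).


ρ = λ·E[S] = 12.75·0.0346 = 0.4411
Lq = ρ²(1+C_s²)/(2(1−ρ)) = 0.1946·(1+2.103)/(2·0.5589)
= 0.1946·3.1030/1.1177 = 0.54029

Final: 0.54029


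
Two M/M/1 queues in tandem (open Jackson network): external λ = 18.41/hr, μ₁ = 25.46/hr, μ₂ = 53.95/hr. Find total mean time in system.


Each node sees arrival rate λ = 18.41/hr (tandem ⇒ throughput preserved).
W₁ = 1/(μ₁−λ) = 1/(25.46−18.41) = 0.14184 hr
W₂ = 1/(μ₂−λ) = 1/(53.95−18.41) = 0.02814 hr
W_total = W₁ + W₂ = 0.14184 + 0.02814 = 0.16998 hr

Final: 0.16998 hr


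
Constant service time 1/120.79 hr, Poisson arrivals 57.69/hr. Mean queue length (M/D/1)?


ρ = 57.69/120.79 = 0.4776
M/D/1: Lq = ρ²/(2(1−ρ)) = 0.2281/(2·0.5224) = 0.21833

Final: 0.21833


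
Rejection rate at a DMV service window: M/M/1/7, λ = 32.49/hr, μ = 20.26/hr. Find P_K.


ρ = λ/μ = 32.49/20.26 = 1.6037
P_K = (1−ρ)ρ^K/(1−ρ^(K+1)) = (-0.6037·27.275448)/(1 − 43.740341)
= -16.464893/-42.740341 = 0.385231

Final: 0.385231


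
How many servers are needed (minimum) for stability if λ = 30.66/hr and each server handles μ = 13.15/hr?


Stability requires cμ > λ ⇔ c > λ/μ.
λ/μ = 30.66/13.15 = 2.3316
Minimum integer c = ⌊2.3316⌋ + 1 = 3
Check: 3·13.15 = 39.45 > 30.66, while 2·13.15 = 26.30 ≤ 30.66

Final: 3 servers


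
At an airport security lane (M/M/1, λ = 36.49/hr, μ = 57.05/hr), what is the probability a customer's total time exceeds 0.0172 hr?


W ~ Exponential(μ−λ) for M/M/1.
μ − λ = 57.05 − 36.49 = 20.5600
P(W > t) = e^{−(μ−λ)t} = e^{−0.3536} = 0.702133

Final: 0.702133


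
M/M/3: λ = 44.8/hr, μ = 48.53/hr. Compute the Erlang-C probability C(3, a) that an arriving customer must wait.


a = λ/μ = 0.9231; ρ = a/3 = 0.3077
P₀ = 0.393914 (from M/M/c formula)
C(c,a) = [a^c/(c!(1−ρ))]·P₀ = [0.78669/(6·0.6923)]·0.393914
= 0.18939·0.393914 = 0.074605

Final: 0.074605


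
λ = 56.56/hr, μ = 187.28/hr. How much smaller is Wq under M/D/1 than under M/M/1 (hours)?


ρ = 56.56/187.28 = 0.3020
Wq(M/M/1) = ρ/(μ−λ) = 0.3020/130.72 = 0.002310 hr
Wq(M/D/1) = ρ/(2(μ−λ)) = 0.001155 hr
Savings = 0.002310 − 0.001155 = 0.001155 hr

Final: 0.001155 hr


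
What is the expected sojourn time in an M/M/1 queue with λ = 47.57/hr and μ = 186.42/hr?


W = 1/(μ−λ) = 1/(186.42 − 47.57) = 1/138.85 = 0.007202 hr

Final: 0.007202 hr


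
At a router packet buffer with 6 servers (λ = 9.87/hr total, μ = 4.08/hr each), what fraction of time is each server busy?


ρ = λ/(cμ) = 9.87/(6·4.08) = 9.87/24.48 = 0.4032

Final: 0.4032


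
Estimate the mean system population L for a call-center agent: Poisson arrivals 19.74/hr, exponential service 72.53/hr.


ρ = λ/μ = 19.74/72.53 = 0.2722
L = ρ/(1−ρ) = 0.2722/(1 − 0.2722) = 0.2722/0.7278 = 0.3739

Final: 0.3739


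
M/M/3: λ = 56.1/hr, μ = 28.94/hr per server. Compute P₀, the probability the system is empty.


a = λ/μ = 56.1/28.94 = 1.9385; ρ = a/c = 0.6462
Σ_{k=0}^{2} a^k/k! (terms k=0..2) = 1.00000 + 1.93849 + 1.87888 = 4.81737
Tail: a^3/(3!(1−ρ)) = 7.28439/(6·0.3538) = 3.43115
P₀ = 1/(4.81737 + 3.43115) = 1/8.24853 = 0.121234

Final: 0.121234


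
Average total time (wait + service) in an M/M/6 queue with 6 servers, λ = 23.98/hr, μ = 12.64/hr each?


a = 1.8972; ρ = 0.3162; P₀ = 0.149834
Lq = P₀·a^c·ρ/(c!(1−ρ)²) = 0.006561
Wq = Lq/λ = 0.006561/23.98 = 0.0002736 hr
W = Wq + 1/μ = 0.0002736 + 0.07911 = 0.07939 hr

Final: 0.07939 hr


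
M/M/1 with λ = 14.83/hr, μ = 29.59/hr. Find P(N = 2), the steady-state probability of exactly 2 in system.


ρ = 14.83/29.59 = 0.5012
P_n = (1−ρ)·ρ^n = (1 − 0.5012)·0.5012^2 = 0.4988·0.251184 = 0.125295

Final: 0.125295


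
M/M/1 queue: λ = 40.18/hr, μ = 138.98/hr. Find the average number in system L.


ρ = λ/μ = 40.18/138.98 = 0.2891
L = ρ/(1−ρ) = 0.2891/(1 − 0.2891) = 0.2891/0.7109 = 0.4067

Final: 0.4067


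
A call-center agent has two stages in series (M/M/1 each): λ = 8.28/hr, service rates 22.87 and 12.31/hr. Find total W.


Each node sees arrival rate λ = 8.28/hr (tandem ⇒ throughput preserved).
W₁ = 1/(μ₁−λ) = 1/(22.87−8.28) = 0.06854 hr
W₂ = 1/(μ₂−λ) = 1/(12.31−8.28) = 0.24814 hr
W_total = W₁ + W₂ = 0.06854 + 0.24814 = 0.31668 hr

Final: 0.31668 hr


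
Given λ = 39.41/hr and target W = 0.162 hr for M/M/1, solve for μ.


W = 1/(μ−λ) ⇒ μ − λ = 1/W = 1/0.162 = 6.1728
μ = λ + 1/W = 39.41 + 6.1728 = 45.5828 per hr

Final: 45.5828 /hr


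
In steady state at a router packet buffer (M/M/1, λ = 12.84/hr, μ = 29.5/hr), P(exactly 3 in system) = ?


ρ = 12.84/29.5 = 0.4353
P_n = (1−ρ)·ρ^n = (1 − 0.4353)·0.4353^3 = 0.5647·0.082457 = 0.046567

Final: 0.046567


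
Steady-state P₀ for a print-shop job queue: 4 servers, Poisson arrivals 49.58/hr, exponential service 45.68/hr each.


a = λ/μ = 49.58/45.68 = 1.0854; ρ = a/c = 0.2713
Σ_{k=0}^{3} a^k/k! (terms k=0..3) = 1.00000 + 1.08538 + 0.58902 + 0.21310 = 2.88750
Tail: a^4/(4!(1−ρ)) = 1.38778/(24·0.7287) = 0.07936
P₀ = 1/(2.88750 + 0.07936) = 1/2.96686 = 0.337057

Final: 0.337057


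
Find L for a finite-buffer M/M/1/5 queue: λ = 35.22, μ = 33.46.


ρ = 35.22/33.46 = 1.0526
L = ρ[1 − (K+1)ρ^K + Kρ^(K+1)] / [(1−ρ)(1−ρ^(K+1))]
Numerator: 1.0526·(1 − 6·1.292162 + 5·1.360130) = 0.050185
Denominator: (-0.05260)·(-0.360130) = 0.018943
L = 0.050185/0.018943 = 2.6493

Final: 2.6493
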